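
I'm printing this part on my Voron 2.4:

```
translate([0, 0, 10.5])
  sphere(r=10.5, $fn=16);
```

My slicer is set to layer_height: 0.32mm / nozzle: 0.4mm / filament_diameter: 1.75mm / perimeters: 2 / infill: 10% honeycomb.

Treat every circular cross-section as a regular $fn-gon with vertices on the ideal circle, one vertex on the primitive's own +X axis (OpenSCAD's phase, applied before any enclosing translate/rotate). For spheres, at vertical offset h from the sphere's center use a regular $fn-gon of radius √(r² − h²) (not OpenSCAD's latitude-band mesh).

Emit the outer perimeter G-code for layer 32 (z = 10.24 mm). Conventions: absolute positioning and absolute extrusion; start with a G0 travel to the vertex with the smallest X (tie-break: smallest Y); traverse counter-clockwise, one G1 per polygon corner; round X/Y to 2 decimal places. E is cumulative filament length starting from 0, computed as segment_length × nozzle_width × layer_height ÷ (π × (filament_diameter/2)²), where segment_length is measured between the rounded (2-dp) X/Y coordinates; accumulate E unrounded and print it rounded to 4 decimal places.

At z = 10.24 mm: the r=10.5 sphere contributes a regular 16-gon of circumradius √(10.5²−0.26²) = 10.497. The outline is a single polygon with 16 vertices. Extrusion per mm of travel: 0.4 × 0.32 / (π × 0.875²) = 0.053216. Accumulating E over each segment gives final E = 3.4878.

G0 X-10.50 Y0.00 Z10.24
G1 X-9.70 Y-4.02 E0.2181
G1 X-7.42 Y-7.42 E0.4360
G1 X-4.02 Y-9.70 E0.6538
G1 X0.00 Y-10.50 E0.8720
G1 X4.02 Y-9.70 E1.0901
G1 X7.42 Y-7.42 E1.3079
G1 X9.70 Y-4.02 E1.5258
G1 X10.50 Y0.00 E1.7439
G1 X9.70 Y4.02 E1.9620
G1 X7.42 Y7.42 E2.1799
G1 X4.02 Y9.70 E2.3977
G1 X0.00 Y10.50 E2.6159
G1 X-4.02 Y9.70 E2.8340
G1 X-7.42 Y7.42 E3.0518
G1 X-9.70 Y4.02 E3.2697
G1 X-10.50 Y0.00 E3.4878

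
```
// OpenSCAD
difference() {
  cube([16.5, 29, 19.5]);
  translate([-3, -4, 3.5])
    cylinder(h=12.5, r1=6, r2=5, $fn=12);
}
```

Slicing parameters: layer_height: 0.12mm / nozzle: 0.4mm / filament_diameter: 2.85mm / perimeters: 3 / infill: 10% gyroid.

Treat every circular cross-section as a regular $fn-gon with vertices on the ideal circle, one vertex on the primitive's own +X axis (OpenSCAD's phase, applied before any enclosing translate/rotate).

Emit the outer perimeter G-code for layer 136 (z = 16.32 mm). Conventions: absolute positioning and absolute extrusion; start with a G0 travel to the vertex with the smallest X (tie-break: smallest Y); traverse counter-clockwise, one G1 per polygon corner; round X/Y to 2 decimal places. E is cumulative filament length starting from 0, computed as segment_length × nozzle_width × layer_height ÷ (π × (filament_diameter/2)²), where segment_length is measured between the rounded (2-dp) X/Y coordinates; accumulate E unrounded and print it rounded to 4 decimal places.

At z = 16.32 mm: the cube is present — its section is the full 16.5×29 rectangle; the cone at (-3, -4) does not reach this height (z outside [3.5, 16]); Subtracting the remaining from the first: none of the subtracted shapes is present at this height, so the 16.5×29 cube is unchanged — 1 connected region. The outline is a single polygon with 4 vertices. Extrusion per mm of travel: 0.4 × 0.12 / (π × 1.425²) = 0.007524. Accumulating E over each segment gives final E = 0.6847.

G0 X0.00 Y0.00 Z16.32
G1 X16.50 Y0.00 E0.1241
G1 X16.50 Y29.00 E0.3424
G1 X0.00 Y29.00 E0.4665
G1 X0.00 Y0.00 E0.6847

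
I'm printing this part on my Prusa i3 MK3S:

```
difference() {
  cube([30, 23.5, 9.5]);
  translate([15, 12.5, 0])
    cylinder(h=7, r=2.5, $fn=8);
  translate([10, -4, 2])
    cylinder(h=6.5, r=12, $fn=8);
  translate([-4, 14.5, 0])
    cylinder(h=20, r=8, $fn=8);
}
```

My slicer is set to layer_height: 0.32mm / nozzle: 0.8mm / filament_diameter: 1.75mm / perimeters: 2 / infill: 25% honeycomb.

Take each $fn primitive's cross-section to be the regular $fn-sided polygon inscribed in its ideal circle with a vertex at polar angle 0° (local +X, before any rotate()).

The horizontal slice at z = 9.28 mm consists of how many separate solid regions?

1

At z = 9.28 mm: the cube is present — its section is the full 30×23.5 rectangle; the cylinder at (15, 12.5) is not intersected at this z (z outside [0, 7]); the cylinder at (10, -4) is absent (z outside [2, 8.5]); the r=8 cylinder at (-4, 14.5) gives a regular 8-gon of circumradius 8 (constant along its height); Taking the first minus the rest: starting from the 30×23.5 cube, the r=8 cylinder at (-4, 14.5) partially overlaps it — only the 33.14 mm² overlap (of its 181.02 mm²) is removed, clipping the outline — 1 connected region. The result has 1 disconnected region.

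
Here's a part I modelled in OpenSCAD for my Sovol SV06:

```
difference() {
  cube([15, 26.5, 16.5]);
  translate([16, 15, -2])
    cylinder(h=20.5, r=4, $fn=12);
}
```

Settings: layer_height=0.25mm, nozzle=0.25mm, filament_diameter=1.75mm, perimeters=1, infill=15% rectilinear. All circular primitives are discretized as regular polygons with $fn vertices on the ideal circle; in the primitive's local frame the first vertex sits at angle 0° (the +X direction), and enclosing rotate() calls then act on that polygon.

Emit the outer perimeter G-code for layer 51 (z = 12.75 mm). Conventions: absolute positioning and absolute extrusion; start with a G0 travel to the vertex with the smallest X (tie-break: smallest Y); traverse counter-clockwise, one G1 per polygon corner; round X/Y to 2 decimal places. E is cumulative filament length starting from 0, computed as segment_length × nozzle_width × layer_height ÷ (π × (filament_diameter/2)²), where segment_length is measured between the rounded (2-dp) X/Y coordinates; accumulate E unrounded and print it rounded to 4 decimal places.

At z = 12.75 mm: the cube (footprint 15×26.5) is included at this height; the cylinder at (16, 15): section is a regular 12-gon, circumradius r=4; Taking the first minus the rest: starting from the 15×26.5 cube, the r=4 cylinder at (16, 15) partially overlaps it — only the 16.27 mm² overlap (of its 48.00 mm²) is removed, clipping the outline — 1 connected region. The outline is a single polygon with 11 vertices. Extrusion per mm of travel: 0.25 × 0.25 / (π × 0.875²) = 0.025984. Accumulating E over each segment gives final E = 2.2317.

G0 X0.00 Y0.00 Z12.75
G1 X15.00 Y0.00 E0.3898
G1 X15.00 Y11.27 E0.6826
G1 X14.00 Y11.54 E0.7095
G1 X12.54 Y13.00 E0.7632
G1 X12.00 Y15.00 E0.8170
G1 X12.54 Y17.00 E0.8708
G1 X14.00 Y18.46 E0.9245
G1 X15.00 Y18.73 E0.9514
G1 X15.00 Y26.50 E1.1533
G1 X0.00 Y26.50 E1.5431
G1 X0.00 Y0.00 E2.2317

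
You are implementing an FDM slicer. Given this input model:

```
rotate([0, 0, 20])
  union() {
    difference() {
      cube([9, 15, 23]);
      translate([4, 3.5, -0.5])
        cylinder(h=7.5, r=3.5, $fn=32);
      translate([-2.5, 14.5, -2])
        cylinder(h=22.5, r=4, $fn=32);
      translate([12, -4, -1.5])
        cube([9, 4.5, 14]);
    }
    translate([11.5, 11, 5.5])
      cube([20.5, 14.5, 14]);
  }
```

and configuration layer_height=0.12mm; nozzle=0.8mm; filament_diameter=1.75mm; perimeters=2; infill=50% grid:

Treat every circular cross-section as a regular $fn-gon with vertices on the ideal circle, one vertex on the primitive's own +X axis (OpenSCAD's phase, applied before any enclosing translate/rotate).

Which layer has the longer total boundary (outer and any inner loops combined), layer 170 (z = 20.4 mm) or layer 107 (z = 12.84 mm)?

layer 107 (z = 12.84 mm)

Layer 170 (z = 20.4): the cube is present — its section is the full 9×15 rectangle (perimeter 48.00 mm); the cylinder at (4, 3.5) does not reach this height (z outside [-0.5, 7]); the r=4 cylinder at (-2.5, 14.5) contributes a regular 32-gon of circumradius 4 (perimeter = 2·32·4.000·sin(180°/32) = 25.09 mm); the cube at (12, -4) is absent (z outside [-1.5, 12.5]); After the difference (first − rest): starting from the 9×15 cube, the r=4 cylinder at (-2.5, 14.5) partially overlaps it — only the 3.95 mm² overlap (of its 49.94 mm²) is removed, clipping the outline — boundary = 47.02 mm; the cube at (11.5, 11) is not intersected at this z (z outside [5.5, 19.5]); Taking the union: only the result so far is present, so the union is just that shape — boundary = 47.02 mm; (whole slice rotated 20° about Z — lengths, areas and connectivity unchanged). So its perimeter = 47.02 mm. Layer 107 (z = 12.84): the cube is present — its section is the full 9×15 rectangle (perimeter 48.00 mm); the cylinder at (4, 3.5) does not reach this height (z outside [-0.5, 7]); the cylinder at (-2.5, 14.5): section is a regular 32-gon, circumradius r=4 (perimeter = 2·32·4.000·sin(180°/32) = 25.09 mm); the cube at (12, -4) does not reach this height (z outside [-1.5, 12.5]); Taking the first minus the rest: starting from the 9×15 cube, the r=4 cylinder at (-2.5, 14.5) partially overlaps it — only the 3.95 mm² overlap (of its 49.94 mm²) is removed, clipping the outline — boundary = 47.02 mm; the 20.5×14.5 cube at (11.5, 11) contributes its full rectangle (perimeter 70.00 mm); Merging all regions: the 2 present regions are separate (no shared area or edge), so areas and boundary lengths simply add and each stays a separate island — boundary = 117.02 mm; (rotated 20° about Z; rotation is an isometry so areas/perimeters/island counts are preserved). So its perimeter = 117.02 mm. Layer 107 is larger (117.02 vs 47.02 mm).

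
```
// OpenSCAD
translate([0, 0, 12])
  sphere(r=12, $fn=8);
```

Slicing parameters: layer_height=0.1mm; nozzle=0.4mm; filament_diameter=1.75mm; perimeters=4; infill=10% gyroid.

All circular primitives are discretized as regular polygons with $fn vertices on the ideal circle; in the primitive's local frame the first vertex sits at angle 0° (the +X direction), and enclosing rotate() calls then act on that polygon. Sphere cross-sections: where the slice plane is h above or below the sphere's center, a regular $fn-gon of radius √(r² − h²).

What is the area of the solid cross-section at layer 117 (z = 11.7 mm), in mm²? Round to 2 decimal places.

At z = 11.7 mm: the sphere: section is a regular 8-gon, circumradius = √(r²−h²) = √(12²−0.3²) = 11.996 (area = (8/2)·11.996²·sin(360°/8) = 407.04 mm²). Overall, the cross-section is a single solid region. Net area = 407.04 mm².

407.04 mm²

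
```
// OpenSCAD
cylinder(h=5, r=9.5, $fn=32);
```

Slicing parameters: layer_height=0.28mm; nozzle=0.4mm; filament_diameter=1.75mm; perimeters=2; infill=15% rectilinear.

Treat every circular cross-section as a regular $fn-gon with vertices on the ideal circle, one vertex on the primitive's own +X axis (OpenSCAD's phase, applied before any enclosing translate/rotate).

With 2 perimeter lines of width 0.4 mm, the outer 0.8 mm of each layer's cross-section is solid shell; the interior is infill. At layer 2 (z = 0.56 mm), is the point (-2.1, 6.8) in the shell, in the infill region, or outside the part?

infill

At z = 0.56 mm: the cylinder: section is a regular 32-gon, circumradius r=9.5. Overall, the cross-section is a single solid region. The nearest boundary edge runs (-1.85, 9.32)→(-3.64, 8.78); distance from the point to it = 2.34 mm. The point is inside the cross-section and 2.34 mm from the nearest boundary — more than the 0.8 mm shell width (2 × 0.4), so it's in the infill interior.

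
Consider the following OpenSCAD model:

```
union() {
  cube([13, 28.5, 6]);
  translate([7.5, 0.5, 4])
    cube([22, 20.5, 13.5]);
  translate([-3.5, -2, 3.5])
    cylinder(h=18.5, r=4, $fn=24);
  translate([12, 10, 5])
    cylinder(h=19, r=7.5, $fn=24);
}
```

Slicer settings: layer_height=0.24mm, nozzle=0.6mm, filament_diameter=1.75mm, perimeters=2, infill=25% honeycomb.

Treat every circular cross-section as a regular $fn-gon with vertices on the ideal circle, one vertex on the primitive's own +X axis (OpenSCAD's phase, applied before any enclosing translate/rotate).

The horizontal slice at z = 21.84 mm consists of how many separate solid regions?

At z = 21.84 mm: the cube does not reach this height (z outside [0, 6]); the cube at (7.5, 0.5) is absent (z outside [4, 17.5]); the r=4 cylinder at (-3.5, -2) gives a regular 24-gon of circumradius 4 (constant along its height); the r=7.5 cylinder at (12, 10) gives a regular 24-gon of circumradius 7.5 (constant along its height); Merging all regions: the 2 present regions are separate (no shared area or edge), so areas and boundary lengths simply add and each stays a separate island — 2 connected regions. The result has 2 disconnected regions.

2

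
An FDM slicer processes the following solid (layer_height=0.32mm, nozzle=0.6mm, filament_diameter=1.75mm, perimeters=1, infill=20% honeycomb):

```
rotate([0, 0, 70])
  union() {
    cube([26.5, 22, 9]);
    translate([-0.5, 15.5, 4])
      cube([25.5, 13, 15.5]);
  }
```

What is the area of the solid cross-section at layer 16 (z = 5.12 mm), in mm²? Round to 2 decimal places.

At z = 5.12 mm: the cube is present — its section is the full 26.5×22 rectangle (area 583.00 mm²); the cube at (-0.5, 15.5) is present — its section is the full 25.5×13 rectangle (area 331.50 mm²); Combining (union): the regions partially overlap — summed areas 914.50 mm² minus the doubly-counted overlap 162.50 mm² gives 752.00 mm² — area = 752.00 mm²; (rotated 70° about Z; rotation is an isometry so areas/perimeters/island counts are preserved). Overall, the cross-section is a single solid region. Net area = 752.00 mm².

752.00 mm²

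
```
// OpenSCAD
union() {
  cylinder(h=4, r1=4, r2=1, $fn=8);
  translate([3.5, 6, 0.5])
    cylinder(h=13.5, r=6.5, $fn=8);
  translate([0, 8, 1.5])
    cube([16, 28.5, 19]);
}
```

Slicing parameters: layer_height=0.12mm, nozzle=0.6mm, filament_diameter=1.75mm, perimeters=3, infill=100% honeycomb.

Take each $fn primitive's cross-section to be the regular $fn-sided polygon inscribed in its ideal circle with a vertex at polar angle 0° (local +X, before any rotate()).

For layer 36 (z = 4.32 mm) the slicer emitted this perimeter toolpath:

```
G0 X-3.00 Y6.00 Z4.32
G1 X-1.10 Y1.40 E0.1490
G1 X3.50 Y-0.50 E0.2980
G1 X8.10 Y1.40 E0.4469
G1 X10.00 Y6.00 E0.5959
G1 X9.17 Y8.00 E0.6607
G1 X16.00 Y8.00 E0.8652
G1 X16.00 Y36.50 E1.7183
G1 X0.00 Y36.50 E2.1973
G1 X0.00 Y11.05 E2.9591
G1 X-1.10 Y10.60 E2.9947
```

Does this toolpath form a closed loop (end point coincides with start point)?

Start point (G0): (-3.00, 6.00). End point (last G1): the path does not return to the start — open.

no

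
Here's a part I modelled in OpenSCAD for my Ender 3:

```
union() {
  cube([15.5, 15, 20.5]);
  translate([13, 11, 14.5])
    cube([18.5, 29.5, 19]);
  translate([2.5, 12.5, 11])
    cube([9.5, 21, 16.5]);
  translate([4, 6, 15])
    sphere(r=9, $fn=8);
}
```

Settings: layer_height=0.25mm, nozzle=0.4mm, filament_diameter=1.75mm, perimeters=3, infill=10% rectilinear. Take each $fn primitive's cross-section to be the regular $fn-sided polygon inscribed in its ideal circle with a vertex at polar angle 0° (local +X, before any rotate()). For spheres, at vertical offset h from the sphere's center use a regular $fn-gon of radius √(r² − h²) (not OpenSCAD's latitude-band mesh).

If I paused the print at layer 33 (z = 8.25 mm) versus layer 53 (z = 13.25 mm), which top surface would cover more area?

layer 53 (z = 13.25 mm)

Layer 33 (z = 8.25): the cube (footprint 15.5×15) is included at this height (area 232.50 mm²); the cube at (13, 11) is not intersected at this z (z outside [14.5, 33.5]); the cube at (2.5, 12.5) is not intersected at this z (z outside [11, 27.5]); the r=9 sphere at (4, 6) slices to a regular 8-gon of circumradius 5.953 (√(r²−h²) with h=6.75 from center) (area = (8/2)·5.953²·sin(360°/8) = 100.23 mm²); Taking the union: the regions partially overlap — summed areas 332.73 mm² minus the doubly-counted overlap 91.11 mm² gives 241.62 mm² — area = 241.62 mm². So its area = 241.62 mm². Layer 53 (z = 13.25): the 15.5×15 cube contributes its full rectangle (area 232.50 mm²); the cube at (13, 11) is absent (z outside [14.5, 33.5]); the 9.5×21 cube at (2.5, 12.5) contributes its full rectangle (area 199.50 mm²); the r=9 sphere at (4, 6) slices to a regular 8-gon of circumradius 8.828 (√(r²−h²) with h=1.75 from center) (area = (8/2)·8.828²·sin(360°/8) = 220.44 mm²); Merging all regions: the regions partially overlap — summed areas 652.44 mm² minus the doubly-counted overlap 180.37 mm² gives 472.07 mm² — area = 472.07 mm². So its area = 472.07 mm². Layer 53 is larger (472.07 vs 241.62 mm²).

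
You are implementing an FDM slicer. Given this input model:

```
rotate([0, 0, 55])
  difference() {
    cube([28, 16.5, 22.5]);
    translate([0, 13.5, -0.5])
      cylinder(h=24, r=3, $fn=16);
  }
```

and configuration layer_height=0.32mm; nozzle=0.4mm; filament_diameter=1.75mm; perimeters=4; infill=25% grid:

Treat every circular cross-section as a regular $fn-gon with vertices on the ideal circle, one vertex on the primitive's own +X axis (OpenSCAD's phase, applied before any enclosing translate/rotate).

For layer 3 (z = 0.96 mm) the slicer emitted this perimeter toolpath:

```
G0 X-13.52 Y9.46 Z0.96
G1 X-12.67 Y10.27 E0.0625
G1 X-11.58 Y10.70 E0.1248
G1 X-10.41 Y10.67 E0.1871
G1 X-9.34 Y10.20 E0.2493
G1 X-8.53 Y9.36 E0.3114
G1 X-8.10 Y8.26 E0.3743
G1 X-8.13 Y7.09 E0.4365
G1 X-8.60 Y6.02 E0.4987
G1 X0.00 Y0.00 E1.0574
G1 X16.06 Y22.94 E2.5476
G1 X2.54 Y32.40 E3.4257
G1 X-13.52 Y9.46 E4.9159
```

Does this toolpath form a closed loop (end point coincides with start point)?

Start point (G0): (-13.52, 9.46). End point (last G1): the path returns to the start — closed.

yes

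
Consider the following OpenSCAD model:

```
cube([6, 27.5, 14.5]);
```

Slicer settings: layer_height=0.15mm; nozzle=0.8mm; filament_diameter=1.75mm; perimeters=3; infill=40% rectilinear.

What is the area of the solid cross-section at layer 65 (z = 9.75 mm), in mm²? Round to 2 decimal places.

165.00 mm²

At z = 9.75 mm: the cube (footprint 6×27.5) is included at this height (area 165.00 mm²). Overall, the cross-section is a single solid region. Net area = 165.00 mm².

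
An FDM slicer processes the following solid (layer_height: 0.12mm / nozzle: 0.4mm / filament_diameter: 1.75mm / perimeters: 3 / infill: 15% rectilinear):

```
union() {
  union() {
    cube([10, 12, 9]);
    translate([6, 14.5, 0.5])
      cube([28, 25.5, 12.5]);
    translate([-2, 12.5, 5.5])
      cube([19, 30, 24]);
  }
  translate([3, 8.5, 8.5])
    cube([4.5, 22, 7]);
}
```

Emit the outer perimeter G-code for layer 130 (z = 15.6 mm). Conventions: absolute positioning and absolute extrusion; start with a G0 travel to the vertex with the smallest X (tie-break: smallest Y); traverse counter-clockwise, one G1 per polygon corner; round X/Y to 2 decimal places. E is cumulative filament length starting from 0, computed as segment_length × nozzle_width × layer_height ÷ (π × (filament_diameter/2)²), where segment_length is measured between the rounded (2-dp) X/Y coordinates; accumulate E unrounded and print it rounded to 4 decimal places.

At z = 15.6 mm: the cube does not reach this height (z outside [0, 9]); the cube at (6, 14.5) does not reach this height (z outside [0.5, 13]); the 19×30 cube at (-2, 12.5) contributes its full rectangle; Combining (union): only the 19×30 cube at (-2, 12.5) is present, so the union is just that shape — 1 connected region; the cube at (3, 8.5) is absent (z outside [8.5, 15.5]); Merging all regions: only that combined region is present, so the union is just that shape — 1 connected region. The outline is a single polygon with 4 vertices. Extrusion per mm of travel: 0.4 × 0.12 / (π × 0.875²) = 0.019956. Accumulating E over each segment gives final E = 1.9557.

G0 X-2.00 Y12.50 Z15.60
G1 X17.00 Y12.50 E0.3792
G1 X17.00 Y42.50 E0.9778
G1 X-2.00 Y42.50 E1.3570
G1 X-2.00 Y12.50 E1.9557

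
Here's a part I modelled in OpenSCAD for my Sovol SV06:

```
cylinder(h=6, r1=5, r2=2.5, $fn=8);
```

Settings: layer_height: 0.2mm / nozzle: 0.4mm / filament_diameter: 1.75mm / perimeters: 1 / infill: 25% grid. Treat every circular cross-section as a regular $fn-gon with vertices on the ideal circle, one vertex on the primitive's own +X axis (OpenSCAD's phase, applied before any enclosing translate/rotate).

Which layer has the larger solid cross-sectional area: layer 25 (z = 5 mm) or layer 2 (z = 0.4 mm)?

Layer 25 (z = 5): the cone: at t=0.833 of its height the radius interpolates to r₁+(r₂−r₁)t = 2.917, giving a regular 8-gon of that circumradius (area = (8/2)·2.917²·sin(360°/8) = 24.06 mm²). So its area = 24.06 mm². Layer 2 (z = 0.4): the cone (r1=5→r2=2.5) has section circumradius 4.833 here — a regular 8-gon (area = (8/2)·4.833²·sin(360°/8) = 66.08 mm²). So its area = 66.08 mm². Layer 2 is larger (66.08 vs 24.06 mm²).

layer 2 (z = 0.4 mm)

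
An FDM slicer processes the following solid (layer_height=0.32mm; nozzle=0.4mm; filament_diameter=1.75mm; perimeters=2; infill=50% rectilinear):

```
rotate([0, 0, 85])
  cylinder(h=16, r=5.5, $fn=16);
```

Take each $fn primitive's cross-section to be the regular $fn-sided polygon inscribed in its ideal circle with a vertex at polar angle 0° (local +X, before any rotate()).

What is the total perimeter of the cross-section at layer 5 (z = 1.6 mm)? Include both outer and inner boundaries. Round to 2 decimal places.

At z = 1.6 mm: the cylinder: section is a regular 16-gon, circumradius r=5.5 (perimeter = 2·16·5.500·sin(180°/16) = 34.34 mm); (rotated 85° about Z; rotation is an isometry so areas/perimeters/island counts are preserved). Overall, the cross-section is a single solid region. Total boundary length (outer) = 34.34 mm.

34.34 mm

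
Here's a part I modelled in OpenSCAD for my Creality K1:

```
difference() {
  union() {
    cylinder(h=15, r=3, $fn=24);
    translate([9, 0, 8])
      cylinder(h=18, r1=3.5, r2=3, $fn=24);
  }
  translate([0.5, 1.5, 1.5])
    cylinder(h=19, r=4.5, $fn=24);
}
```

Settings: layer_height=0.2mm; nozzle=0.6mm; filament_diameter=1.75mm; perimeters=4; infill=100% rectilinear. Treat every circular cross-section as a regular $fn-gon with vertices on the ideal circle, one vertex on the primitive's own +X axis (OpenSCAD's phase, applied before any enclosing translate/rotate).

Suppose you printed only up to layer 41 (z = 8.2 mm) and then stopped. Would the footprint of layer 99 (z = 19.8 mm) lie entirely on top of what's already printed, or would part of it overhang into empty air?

entirely on top

Compare the two slices. At z = 8.2: the r=3 cylinder gives a regular 24-gon of circumradius 3 (constant along its height) (area = (24/2)·3.000²·sin(360°/24) = 27.95 mm²); the cone at (9, 0) (r1=3.5→r2=3) has section circumradius 3.494 here — a regular 24-gon (area = (24/2)·3.494²·sin(360°/24) = 37.93 mm²); Combining (union): the 2 present regions are separate (no shared area or edge), so areas and boundary lengths simply add and each stays a separate island — area = 65.88 mm²; the r=4.5 cylinder at (0.5, 1.5) contributes a regular 24-gon of circumradius 4.5 (area = (24/2)·4.500²·sin(360°/24) = 62.89 mm²); Taking the first minus the rest: starting from that combined region (65.88 mm²), the r=4.5 cylinder at (0.5, 1.5) partially overlaps it — only the 27.80 mm² overlap (of its 62.89 mm²) is removed, clipping the outline — area = 38.07 mm². At z = 19.8: the cylinder is absent (z outside [0, 15]); the cone at (9, 0) (r1=3.5→r2=3) has section circumradius 3.172 here — a regular 24-gon (area = (24/2)·3.172²·sin(360°/24) = 31.25 mm²); Taking the union: only the cone at (9, 0) is present, so the union is just that shape — area = 31.25 mm²; the r=4.5 cylinder at (0.5, 1.5) gives a regular 24-gon of circumradius 4.5 (constant along its height) (area = (24/2)·4.500²·sin(360°/24) = 62.89 mm²); Taking the first minus the rest: starting from the result so far (31.25 mm²), the r=4.5 cylinder at (0.5, 1.5) misses the remaining region (no effect) — area = 31.25 mm². Checking containment: the cross-section at z = 19.8 is a subset of the cross-section at z = 8.2.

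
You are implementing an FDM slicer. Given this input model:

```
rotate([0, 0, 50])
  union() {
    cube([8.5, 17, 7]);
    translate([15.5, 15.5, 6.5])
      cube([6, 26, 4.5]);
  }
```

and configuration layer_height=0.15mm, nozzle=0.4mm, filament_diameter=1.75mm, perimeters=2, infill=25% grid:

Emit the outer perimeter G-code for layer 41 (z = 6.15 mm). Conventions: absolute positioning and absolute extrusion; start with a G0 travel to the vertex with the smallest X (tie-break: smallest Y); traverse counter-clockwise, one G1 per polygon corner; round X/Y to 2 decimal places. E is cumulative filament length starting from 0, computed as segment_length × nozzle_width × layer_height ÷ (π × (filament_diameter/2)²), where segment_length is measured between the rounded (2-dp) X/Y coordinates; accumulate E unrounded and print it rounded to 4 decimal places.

G0 X-13.02 Y10.93 Z6.15
G1 X0.00 Y0.00 E0.4241
G1 X5.46 Y6.51 E0.6360
G1 X-7.56 Y17.44 E1.0601
G1 X-13.02 Y10.93 E1.2720

At z = 6.15 mm: the cube (footprint 8.5×17) is included at this height; the cube at (15.5, 15.5) is absent (z outside [6.5, 11]); Merging all regions: only the 8.5×17 cube is present, so the union is just that shape — 1 connected region; (rotated 50° about Z; rotation is an isometry so areas/perimeters/island counts are preserved). The outline is a single polygon with 4 vertices. Extrusion per mm of travel: 0.4 × 0.15 / (π × 0.875²) = 0.024945. Accumulating E over each segment gives final E = 1.2720.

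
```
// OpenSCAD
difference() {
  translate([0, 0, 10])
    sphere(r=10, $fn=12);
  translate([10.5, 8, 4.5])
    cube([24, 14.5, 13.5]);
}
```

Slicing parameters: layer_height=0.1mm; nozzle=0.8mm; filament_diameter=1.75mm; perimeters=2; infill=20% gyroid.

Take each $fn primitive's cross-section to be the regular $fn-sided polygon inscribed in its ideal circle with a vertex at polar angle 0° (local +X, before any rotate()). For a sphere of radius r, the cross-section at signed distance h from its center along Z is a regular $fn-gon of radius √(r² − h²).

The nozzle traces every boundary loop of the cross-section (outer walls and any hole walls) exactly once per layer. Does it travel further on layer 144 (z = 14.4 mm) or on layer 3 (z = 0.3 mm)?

Layer 144 (z = 14.4): the r=10 sphere contributes a regular 12-gon of circumradius √(10²−4.4²) = 8.980 (perimeter = 2·12·8.980·sin(180°/12) = 55.78 mm); the cube at (10.5, 8) is present — its section is the full 24×14.5 rectangle (perimeter 77.00 mm); Taking the first minus the rest: starting from the r=10 sphere, the 24×14.5 cube at (10.5, 8) misses the remaining region (no effect) — boundary = 55.78 mm. So its perimeter = 55.78 mm. Layer 3 (z = 0.3): the sphere: section is a regular 12-gon, circumradius = √(r²−h²) = √(10²−9.7²) = 2.431 (perimeter = 2·12·2.431·sin(180°/12) = 15.10 mm); the cube at (10.5, 8) is absent (z outside [4.5, 18]); Taking the first minus the rest: none of the subtracted shapes is present at this height, so the r=10 sphere is unchanged — boundary = 15.10 mm. So its perimeter = 15.10 mm. Layer 144 is larger (55.78 vs 15.10 mm).

layer 144 (z = 14.4 mm)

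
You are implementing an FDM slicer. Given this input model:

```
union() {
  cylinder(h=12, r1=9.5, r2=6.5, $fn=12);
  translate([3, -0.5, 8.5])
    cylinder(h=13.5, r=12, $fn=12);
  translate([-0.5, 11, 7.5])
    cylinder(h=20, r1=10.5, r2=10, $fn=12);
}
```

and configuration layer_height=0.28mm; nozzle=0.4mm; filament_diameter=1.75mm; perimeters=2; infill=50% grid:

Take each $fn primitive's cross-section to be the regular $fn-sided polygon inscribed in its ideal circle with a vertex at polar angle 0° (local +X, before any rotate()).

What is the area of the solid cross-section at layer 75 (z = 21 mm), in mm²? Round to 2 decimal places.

620.44 mm²

At z = 21 mm: the cone does not reach this height (z outside [0, 12]); the r=12 cylinder at (3, -0.5) contributes a regular 12-gon of circumradius 12 (area = (12/2)·12.000²·sin(360°/12) = 432.00 mm²); the cone at (-0.5, 11) contributes a regular 12-gon of circumradius 10.162 (interpolated between r1=10.5 and r2=10 at t=0.675) (area = (12/2)·10.162²·sin(360°/12) = 309.83 mm²); Merging all regions: the regions partially overlap — summed areas 741.83 mm² minus the doubly-counted overlap 121.39 mm² gives 620.44 mm² — area = 620.44 mm². Overall, the cross-section is a single solid region. Net area = 620.44 mm².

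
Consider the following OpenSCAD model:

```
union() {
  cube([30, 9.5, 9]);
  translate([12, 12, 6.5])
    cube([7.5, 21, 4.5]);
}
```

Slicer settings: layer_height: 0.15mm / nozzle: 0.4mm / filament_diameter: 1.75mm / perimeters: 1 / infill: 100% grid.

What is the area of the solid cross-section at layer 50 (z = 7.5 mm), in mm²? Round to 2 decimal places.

442.50 mm²

At z = 7.5 mm: the 30×9.5 cube contributes its full rectangle (area 285.00 mm²); the cube at (12, 12) (footprint 7.5×21) is included at this height (area 157.50 mm²); Combining (union): the 2 present regions are separate (no shared area or edge), so areas and boundary lengths simply add and each stays a separate island — area = 442.50 mm². Overall, the cross-section has 2 separate islands. Net area = 442.50 mm².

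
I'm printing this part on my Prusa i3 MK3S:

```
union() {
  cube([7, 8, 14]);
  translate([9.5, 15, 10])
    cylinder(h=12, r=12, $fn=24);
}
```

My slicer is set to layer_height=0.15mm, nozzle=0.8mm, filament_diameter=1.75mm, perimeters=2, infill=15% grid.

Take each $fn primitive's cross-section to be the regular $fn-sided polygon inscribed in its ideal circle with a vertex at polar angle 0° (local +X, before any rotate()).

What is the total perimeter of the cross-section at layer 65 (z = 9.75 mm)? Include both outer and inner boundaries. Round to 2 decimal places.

30.00 mm

At z = 9.75 mm: the 7×8 cube contributes its full rectangle (perimeter 30.00 mm); the cylinder at (9.5, 15) is absent (z outside [10, 22]); Taking the union: only the 7×8 cube is present, so the union is just that shape — boundary = 30.00 mm. Overall, the cross-section is a single solid region. Total boundary length (outer) = 30.00 mm.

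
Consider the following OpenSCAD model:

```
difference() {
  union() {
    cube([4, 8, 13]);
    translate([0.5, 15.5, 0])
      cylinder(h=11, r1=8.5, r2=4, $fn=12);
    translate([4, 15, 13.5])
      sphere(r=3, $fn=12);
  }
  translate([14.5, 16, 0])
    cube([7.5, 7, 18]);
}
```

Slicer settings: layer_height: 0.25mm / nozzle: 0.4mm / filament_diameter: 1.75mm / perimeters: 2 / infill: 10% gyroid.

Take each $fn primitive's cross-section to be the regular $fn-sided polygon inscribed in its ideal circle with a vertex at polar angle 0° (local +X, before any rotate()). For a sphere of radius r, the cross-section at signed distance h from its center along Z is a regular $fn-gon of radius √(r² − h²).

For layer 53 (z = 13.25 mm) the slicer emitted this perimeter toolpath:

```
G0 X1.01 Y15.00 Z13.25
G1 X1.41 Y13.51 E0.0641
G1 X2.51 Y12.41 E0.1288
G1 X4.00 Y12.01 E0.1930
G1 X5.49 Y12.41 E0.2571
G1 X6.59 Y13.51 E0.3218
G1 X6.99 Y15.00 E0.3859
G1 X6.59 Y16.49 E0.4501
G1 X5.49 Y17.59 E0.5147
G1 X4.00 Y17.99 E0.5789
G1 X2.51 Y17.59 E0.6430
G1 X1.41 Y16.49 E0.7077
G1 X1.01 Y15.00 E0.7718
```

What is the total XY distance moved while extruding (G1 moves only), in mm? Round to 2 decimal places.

Sum the Euclidean lengths of each G1 segment: total = 18.56 mm.

18.56 mm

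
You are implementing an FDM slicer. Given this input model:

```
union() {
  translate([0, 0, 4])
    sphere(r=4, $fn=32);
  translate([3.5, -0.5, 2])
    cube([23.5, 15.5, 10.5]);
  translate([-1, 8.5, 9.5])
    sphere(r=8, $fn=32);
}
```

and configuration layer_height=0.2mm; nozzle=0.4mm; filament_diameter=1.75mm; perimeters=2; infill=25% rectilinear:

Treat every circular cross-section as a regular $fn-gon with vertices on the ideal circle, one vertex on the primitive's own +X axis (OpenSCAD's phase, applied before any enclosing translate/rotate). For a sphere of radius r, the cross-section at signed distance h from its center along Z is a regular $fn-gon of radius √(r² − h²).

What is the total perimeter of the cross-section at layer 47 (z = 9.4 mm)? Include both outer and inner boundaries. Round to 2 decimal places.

At z = 9.4 mm: the sphere is absent (|z−center|=5.400 > r=4); the 23.5×15.5 cube at (3.5, -0.5) contributes its full rectangle (perimeter 78.00 mm); the r=8 sphere at (-1, 8.5) slices to a regular 32-gon of circumradius 7.999 (√(r²−h²) with h=0.1 from center) (perimeter = 2·32·7.999·sin(180°/32) = 50.18 mm); Merging all regions: the regions partially overlap (shared area 32.11 mm²), so the edge portions inside another operand are dropped and the merged outline is re-measured after clipping — boundary = 99.58 mm. Overall, the cross-section is a single solid region. Total boundary length (outer) = 99.58 mm.

99.58 mm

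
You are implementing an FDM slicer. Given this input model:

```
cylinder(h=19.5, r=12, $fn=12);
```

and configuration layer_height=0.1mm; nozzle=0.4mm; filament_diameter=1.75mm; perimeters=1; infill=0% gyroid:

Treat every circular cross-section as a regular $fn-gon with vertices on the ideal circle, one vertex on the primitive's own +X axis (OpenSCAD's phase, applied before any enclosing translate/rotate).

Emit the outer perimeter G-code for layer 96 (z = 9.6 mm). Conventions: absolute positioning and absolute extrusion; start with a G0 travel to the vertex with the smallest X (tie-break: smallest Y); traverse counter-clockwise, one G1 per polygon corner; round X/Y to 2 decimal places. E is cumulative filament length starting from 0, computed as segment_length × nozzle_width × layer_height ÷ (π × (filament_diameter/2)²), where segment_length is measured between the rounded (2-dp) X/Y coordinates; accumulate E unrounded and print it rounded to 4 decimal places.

At z = 9.6 mm: the r=12 cylinder gives a regular 12-gon of circumradius 12 (constant along its height). The outline is a single polygon with 12 vertices. Extrusion per mm of travel: 0.4 × 0.1 / (π × 0.875²) = 0.016630. Accumulating E over each segment gives final E = 1.2395.

G0 X-12.00 Y0.00 Z9.60
G1 X-10.39 Y-6.00 E0.1033
G1 X-6.00 Y-10.39 E0.2066
G1 X0.00 Y-12.00 E0.3099
G1 X6.00 Y-10.39 E0.4132
G1 X10.39 Y-6.00 E0.5164
G1 X12.00 Y0.00 E0.6197
G1 X10.39 Y6.00 E0.7230
G1 X6.00 Y10.39 E0.8263
G1 X0.00 Y12.00 E0.9296
G1 X-6.00 Y10.39 E1.0329
G1 X-10.39 Y6.00 E1.1362
G1 X-12.00 Y0.00 E1.2395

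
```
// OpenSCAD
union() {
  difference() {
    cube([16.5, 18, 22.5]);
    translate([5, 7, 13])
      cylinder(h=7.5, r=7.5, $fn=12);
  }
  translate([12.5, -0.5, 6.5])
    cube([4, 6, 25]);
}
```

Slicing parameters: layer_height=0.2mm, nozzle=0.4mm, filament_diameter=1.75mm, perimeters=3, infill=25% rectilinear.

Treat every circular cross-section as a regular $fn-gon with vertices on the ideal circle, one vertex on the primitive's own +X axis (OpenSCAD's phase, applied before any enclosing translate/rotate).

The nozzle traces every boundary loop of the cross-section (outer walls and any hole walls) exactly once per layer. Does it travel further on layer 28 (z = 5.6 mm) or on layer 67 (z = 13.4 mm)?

layer 67 (z = 13.4 mm)

Layer 28 (z = 5.6): the cube (footprint 16.5×18) is included at this height (perimeter 69.00 mm); the cylinder at (5, 7) is absent (z outside [13, 20.5]); Subtracting the remaining from the first: none of the subtracted shapes is present at this height, so the 16.5×18 cube is unchanged — boundary = 69.00 mm; the cube at (12.5, -0.5) is not intersected at this z (z outside [6.5, 31.5]); Taking the union: only that combined region is present, so the union is just that shape — boundary = 69.00 mm. So its perimeter = 69.00 mm. Layer 67 (z = 13.4): the cube (footprint 16.5×18) is included at this height (perimeter 69.00 mm); the r=7.5 cylinder at (5, 7) gives a regular 12-gon of circumradius 7.5 (constant along its height) (perimeter = 2·12·7.500·sin(180°/12) = 46.59 mm); After the difference (first − rest): starting from the 16.5×18 cube, the r=7.5 cylinder at (5, 7) partially overlaps it — only the 150.60 mm² overlap (of its 168.75 mm²) is removed, clipping the outline — boundary = 85.51 mm; the 4×6 cube at (12.5, -0.5) contributes its full rectangle (perimeter 20.00 mm); Merging all regions: the regions partially overlap (shared area 22.00 mm²), so the edge portions inside another operand are dropped and the merged outline is re-measured after clipping — boundary = 86.51 mm. So its perimeter = 86.51 mm. Layer 67 is larger (86.51 vs 69.00 mm).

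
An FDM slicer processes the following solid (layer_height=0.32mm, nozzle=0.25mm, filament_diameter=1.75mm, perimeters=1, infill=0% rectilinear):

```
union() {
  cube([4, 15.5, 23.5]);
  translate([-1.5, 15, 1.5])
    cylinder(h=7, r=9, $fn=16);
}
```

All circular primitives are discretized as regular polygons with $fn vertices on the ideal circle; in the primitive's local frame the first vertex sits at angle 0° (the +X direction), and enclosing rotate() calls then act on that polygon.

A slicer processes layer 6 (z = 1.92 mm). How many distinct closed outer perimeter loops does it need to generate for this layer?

At z = 1.92 mm: the 4×15.5 cube contributes its full rectangle; the r=9 cylinder at (-1.5, 15) contributes a regular 16-gon of circumradius 9; Taking the union: the regions partially overlap (shared area 34.22 mm²), so overlapping operands fuse into one piece — 1 connected region. The result has 1 disconnected region.

1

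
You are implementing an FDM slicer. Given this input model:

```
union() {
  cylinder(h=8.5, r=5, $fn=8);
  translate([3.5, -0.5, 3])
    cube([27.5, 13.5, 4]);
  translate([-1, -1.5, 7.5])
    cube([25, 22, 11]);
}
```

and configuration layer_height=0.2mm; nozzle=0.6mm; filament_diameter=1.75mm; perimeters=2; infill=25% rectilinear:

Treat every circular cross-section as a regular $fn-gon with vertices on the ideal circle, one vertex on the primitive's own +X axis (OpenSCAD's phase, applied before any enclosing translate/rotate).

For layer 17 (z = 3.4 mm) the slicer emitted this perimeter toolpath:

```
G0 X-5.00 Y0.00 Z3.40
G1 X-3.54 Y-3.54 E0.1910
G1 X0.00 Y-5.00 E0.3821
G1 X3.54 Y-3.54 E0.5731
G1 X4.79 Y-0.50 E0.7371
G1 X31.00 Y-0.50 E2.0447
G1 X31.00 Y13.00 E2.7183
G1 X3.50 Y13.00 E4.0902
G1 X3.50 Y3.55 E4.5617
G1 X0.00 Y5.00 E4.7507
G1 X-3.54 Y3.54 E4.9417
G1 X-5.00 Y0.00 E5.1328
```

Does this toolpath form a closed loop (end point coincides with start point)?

Start point (G0): (-5.00, 0.00). End point (last G1): the path returns to the start — closed.

yes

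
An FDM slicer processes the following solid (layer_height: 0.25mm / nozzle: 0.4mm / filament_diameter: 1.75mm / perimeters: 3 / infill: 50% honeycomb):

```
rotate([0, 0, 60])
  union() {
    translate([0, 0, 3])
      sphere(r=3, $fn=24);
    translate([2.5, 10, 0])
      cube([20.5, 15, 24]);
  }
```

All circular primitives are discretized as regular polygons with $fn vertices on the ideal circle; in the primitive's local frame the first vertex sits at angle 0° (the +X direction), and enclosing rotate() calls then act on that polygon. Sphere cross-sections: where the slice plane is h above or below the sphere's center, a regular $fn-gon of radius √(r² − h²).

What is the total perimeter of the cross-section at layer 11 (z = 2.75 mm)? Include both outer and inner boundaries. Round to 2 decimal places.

89.73 mm

At z = 2.75 mm: the r=3 sphere contributes a regular 24-gon of circumradius √(3²−0.25²) = 2.990 (perimeter = 2·24·2.990·sin(180°/24) = 18.73 mm); the cube at (2.5, 10) is present — its section is the full 20.5×15 rectangle (perimeter 71.00 mm); Combining (union): the 2 present regions are separate (no shared area or edge), so areas and boundary lengths simply add and each stays a separate island — boundary = 89.73 mm; (whole slice rotated 60° about Z — lengths, areas and connectivity unchanged). Overall, the cross-section has 2 separate islands. Total boundary length (outer) = 89.73 mm.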